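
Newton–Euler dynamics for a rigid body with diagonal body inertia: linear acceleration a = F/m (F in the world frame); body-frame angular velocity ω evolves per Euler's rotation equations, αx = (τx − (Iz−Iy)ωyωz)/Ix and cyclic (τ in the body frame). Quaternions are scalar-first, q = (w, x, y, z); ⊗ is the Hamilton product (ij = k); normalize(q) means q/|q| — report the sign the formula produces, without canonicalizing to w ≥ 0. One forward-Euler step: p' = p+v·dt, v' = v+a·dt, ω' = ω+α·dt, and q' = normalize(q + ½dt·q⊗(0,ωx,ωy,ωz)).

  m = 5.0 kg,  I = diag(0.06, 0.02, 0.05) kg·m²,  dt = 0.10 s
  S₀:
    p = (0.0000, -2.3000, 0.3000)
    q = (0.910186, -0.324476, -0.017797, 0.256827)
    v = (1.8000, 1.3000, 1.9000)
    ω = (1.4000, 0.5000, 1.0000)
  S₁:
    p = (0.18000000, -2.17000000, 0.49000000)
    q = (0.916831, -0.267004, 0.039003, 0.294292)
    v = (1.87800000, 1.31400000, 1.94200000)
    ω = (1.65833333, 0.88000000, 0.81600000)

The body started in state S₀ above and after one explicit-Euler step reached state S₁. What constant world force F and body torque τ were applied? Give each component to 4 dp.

F = (3.9000, 0.7000, 2.1000)
τ = (0.1700, 0.0900, -0.1200)

Δv = v₁−v₀ = (0.07800000, 0.01400000, 0.04200000)
applied force F = (3.9000, 0.7000, 2.1000)
Δω = ω₁−ω₀ = (0.25833333, 0.38000000, -0.18400000)
precession coupling = (0.0150, 0.0140, -0.0280)
applied torque τ = (0.1700, 0.0900, -0.1200)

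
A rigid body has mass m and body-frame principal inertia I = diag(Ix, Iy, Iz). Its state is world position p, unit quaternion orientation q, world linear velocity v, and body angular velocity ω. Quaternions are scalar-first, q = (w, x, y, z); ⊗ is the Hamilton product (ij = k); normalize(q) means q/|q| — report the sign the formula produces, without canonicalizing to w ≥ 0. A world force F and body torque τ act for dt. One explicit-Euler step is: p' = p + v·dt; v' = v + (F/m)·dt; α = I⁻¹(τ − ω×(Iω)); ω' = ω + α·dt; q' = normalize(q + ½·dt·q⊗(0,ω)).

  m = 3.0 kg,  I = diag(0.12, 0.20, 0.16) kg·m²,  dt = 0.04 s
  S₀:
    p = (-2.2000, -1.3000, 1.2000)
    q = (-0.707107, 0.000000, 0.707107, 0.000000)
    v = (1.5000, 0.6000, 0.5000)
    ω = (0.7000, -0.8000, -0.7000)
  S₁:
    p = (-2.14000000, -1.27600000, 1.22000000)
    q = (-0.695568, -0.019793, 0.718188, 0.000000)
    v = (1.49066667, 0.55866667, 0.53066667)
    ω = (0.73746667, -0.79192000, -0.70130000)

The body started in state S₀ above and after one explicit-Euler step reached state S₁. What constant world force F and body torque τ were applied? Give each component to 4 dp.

F = (-0.7000, -3.1000, 2.3000)
τ = (0.0900, 0.0600, -0.0500)

ω₁ − ω₀ = (0.03746667, 0.00808000, -0.00130000)
τ = I·(Δω/dt) + ω₀×(Iω₀) = (0.0900, 0.0600, -0.0500)
Δv = v₁−v₀ = (-0.00933333, -0.04133333, 0.03066667)
m·(v₁−v₀)/dt = (-0.7000, -3.1000, 2.3000)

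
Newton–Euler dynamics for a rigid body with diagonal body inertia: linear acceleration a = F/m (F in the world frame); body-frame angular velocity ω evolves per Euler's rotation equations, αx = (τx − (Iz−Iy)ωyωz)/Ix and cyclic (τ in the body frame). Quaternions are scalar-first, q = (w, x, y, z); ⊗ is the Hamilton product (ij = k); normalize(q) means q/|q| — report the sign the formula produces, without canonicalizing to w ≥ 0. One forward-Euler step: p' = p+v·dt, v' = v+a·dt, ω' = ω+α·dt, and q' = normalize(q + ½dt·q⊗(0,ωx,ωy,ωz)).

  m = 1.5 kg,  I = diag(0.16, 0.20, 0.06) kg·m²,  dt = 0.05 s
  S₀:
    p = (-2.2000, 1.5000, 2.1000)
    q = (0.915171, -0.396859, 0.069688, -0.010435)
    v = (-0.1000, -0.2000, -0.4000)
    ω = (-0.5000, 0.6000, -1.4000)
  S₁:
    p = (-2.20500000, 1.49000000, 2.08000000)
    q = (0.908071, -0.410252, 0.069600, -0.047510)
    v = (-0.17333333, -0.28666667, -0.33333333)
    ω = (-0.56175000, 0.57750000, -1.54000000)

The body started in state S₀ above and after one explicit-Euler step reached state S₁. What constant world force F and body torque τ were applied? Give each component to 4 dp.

Δω = ω₁−ω₀ = (-0.06175000, -0.02250000, -0.14000000)
ω₀×(Iω₀) = (0.1176, 0.0700, -0.0120)
τ = I·(Δω/dt) + ω₀×(Iω₀) = (-0.0800, -0.0200, -0.1800)
v₁ − v₀ = (-0.07333333, -0.08666667, 0.06666667)
m·(v₁−v₀)/dt = (-2.2000, -2.6000, 2.0000)

F = (-2.2000, -2.6000, 2.0000)
τ = (-0.0800, -0.0200, -0.1800)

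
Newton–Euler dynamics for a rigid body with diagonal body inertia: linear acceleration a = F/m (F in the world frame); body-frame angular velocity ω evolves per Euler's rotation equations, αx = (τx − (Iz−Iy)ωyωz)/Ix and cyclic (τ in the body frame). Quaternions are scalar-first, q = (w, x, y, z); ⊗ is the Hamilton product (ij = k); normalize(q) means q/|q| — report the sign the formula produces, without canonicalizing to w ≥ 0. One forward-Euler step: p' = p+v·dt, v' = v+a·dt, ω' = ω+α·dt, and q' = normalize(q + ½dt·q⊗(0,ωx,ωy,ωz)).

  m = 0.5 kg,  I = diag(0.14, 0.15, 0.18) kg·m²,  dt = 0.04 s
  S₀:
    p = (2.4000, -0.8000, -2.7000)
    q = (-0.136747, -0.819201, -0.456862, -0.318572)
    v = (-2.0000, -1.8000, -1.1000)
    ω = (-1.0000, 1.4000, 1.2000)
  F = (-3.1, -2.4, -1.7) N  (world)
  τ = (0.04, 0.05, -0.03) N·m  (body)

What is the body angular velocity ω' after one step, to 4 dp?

ω×(Iω) gyroscopic = (0.0504, 0.0480, -0.0140)
α = I⁻¹(τ − ω×Iω) = (-0.0743, 0.0133, -0.0889)
ω' = ω + α·dt = (-1.0030, 1.4005, 1.1964)

ω' = (-1.0030, 1.4005, 1.1964)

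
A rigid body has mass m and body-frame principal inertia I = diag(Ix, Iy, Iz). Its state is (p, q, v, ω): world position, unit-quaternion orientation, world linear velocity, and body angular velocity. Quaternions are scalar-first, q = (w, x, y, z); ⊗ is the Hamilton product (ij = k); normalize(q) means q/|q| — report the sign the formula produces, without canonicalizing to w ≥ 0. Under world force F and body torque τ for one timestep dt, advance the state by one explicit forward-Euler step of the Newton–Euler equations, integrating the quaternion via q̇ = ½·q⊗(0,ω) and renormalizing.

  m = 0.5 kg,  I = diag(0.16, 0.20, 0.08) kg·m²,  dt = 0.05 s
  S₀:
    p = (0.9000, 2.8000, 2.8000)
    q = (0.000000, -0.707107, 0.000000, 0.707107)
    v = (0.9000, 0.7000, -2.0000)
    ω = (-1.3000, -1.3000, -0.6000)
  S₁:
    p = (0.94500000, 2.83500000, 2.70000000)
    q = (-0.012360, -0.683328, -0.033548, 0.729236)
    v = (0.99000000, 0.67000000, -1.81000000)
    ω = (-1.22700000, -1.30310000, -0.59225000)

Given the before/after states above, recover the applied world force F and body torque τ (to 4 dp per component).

F = (0.9000, -0.3000, 1.9000)
τ = (0.1400, 0.0500, 0.0800)

Δv = v₁−v₀ = (0.09000000, -0.03000000, 0.19000000)
applied force F = (0.9000, -0.3000, 1.9000)
rate change Δω = (0.07300000, -0.00310000, 0.00775000)
I·α + gyro = (0.1400, 0.0500, 0.0800)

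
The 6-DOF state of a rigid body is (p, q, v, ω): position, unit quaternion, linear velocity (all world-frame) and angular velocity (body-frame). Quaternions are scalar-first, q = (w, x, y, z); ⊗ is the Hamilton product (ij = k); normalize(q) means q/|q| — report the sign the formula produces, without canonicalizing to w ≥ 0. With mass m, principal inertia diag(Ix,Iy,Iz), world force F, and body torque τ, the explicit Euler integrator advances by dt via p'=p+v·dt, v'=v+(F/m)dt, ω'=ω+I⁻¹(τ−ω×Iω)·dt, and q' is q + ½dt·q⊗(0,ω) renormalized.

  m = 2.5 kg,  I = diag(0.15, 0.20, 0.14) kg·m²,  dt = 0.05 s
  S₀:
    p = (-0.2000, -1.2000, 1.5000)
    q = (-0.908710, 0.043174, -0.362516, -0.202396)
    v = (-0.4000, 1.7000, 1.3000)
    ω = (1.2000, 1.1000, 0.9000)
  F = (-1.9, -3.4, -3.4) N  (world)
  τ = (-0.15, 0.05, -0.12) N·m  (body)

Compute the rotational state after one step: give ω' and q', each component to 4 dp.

ω' = (1.1698, 1.1098, 0.8336)
q' = (-0.8945, 0.0133, -0.3941, -0.2106)

gyro term ω×Iω = (-0.0594, 0.0108, 0.0660)
(τ − ω×Iω)/I = (-0.6040, 0.1960, -1.3286)
ω + α·dt = (1.1698, 1.1098, 0.8336)
2q̇ = q⊗(0,ω) = (0.5291152, -1.1940808, -1.2813128, -0.3353284)
q' = normalize(q + ½dt·q⊗(0,ω)) = (-0.8945, 0.0133, -0.3941, -0.2106)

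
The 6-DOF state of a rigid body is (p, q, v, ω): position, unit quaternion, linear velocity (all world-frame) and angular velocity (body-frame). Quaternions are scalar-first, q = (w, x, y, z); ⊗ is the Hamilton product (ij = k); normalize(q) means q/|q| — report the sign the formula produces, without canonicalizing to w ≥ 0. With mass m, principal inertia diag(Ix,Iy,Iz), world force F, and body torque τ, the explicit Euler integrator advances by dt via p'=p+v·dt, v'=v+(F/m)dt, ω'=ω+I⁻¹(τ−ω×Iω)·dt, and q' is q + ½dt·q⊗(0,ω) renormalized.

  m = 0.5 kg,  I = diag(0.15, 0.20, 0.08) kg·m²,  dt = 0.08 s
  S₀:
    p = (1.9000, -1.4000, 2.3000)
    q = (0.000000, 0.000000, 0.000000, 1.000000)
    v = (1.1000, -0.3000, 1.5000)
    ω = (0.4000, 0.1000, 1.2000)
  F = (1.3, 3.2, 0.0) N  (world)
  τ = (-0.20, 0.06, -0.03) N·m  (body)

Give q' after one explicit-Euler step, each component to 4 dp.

2q̇ = q⊗(0,ω) = (-1.2000000, -0.1000000, 0.4000000, 0.0000000)
updated quaternion q' = (-0.0479, -0.0040, 0.0160, 0.9987)

q' = (-0.0479, -0.0040, 0.0160, 0.9987)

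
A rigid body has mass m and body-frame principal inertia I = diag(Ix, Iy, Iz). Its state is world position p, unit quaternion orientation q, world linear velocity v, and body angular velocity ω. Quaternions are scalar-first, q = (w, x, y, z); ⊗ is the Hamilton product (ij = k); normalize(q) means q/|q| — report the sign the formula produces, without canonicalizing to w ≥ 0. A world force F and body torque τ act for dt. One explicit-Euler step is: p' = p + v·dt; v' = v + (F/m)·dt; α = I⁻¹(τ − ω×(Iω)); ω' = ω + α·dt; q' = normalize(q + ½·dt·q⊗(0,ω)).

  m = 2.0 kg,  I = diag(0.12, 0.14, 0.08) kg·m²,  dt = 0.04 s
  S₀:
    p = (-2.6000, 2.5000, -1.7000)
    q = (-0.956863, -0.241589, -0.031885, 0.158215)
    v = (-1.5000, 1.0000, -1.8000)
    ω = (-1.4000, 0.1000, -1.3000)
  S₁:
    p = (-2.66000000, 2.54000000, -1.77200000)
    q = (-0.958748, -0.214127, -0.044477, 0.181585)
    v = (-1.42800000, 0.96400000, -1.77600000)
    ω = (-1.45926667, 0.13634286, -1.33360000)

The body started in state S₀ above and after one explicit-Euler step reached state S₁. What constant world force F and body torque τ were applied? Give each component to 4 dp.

Δv = v₁−v₀ = (0.07200000, -0.03600000, 0.02400000)
applied force F = (3.6000, -1.8000, 1.2000)
rate change Δω = (-0.05926667, 0.03634286, -0.03360000)
gyro term ω₀×Iω₀ = (0.0078, 0.0728, -0.0028)
I·α + gyro = (-0.1700, 0.2000, -0.0700)

F = (3.6000, -1.8000, 1.2000)
τ = (-0.1700, 0.2000, -0.0700)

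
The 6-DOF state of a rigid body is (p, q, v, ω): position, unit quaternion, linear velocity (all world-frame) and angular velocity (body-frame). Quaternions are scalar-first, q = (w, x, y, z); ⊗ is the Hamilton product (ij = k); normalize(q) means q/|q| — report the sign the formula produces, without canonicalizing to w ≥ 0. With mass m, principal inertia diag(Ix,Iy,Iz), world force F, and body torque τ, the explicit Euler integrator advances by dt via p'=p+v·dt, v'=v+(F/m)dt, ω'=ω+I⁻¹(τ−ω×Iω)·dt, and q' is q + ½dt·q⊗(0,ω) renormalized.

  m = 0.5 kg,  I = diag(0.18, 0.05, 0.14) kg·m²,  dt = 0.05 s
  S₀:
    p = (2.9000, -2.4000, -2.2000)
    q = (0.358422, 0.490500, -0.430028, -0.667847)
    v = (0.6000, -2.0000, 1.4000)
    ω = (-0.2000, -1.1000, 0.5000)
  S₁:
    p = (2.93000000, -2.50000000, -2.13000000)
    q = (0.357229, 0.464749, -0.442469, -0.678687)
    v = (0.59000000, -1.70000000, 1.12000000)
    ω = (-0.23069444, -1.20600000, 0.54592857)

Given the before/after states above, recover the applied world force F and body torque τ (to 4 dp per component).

F = (-0.1000, 3.0000, -2.8000)
τ = (-0.1600, -0.1100, 0.1000)

velocity change Δv = (-0.01000000, 0.30000000, -0.28000000)
F = m·Δv/dt = (-0.1000, 3.0000, -2.8000)
ω₁ − ω₀ = (-0.03069444, -0.10600000, 0.04592857)
precession coupling = (-0.0495, -0.0040, -0.0286)
applied torque τ = (-0.1600, -0.1100, 0.1000)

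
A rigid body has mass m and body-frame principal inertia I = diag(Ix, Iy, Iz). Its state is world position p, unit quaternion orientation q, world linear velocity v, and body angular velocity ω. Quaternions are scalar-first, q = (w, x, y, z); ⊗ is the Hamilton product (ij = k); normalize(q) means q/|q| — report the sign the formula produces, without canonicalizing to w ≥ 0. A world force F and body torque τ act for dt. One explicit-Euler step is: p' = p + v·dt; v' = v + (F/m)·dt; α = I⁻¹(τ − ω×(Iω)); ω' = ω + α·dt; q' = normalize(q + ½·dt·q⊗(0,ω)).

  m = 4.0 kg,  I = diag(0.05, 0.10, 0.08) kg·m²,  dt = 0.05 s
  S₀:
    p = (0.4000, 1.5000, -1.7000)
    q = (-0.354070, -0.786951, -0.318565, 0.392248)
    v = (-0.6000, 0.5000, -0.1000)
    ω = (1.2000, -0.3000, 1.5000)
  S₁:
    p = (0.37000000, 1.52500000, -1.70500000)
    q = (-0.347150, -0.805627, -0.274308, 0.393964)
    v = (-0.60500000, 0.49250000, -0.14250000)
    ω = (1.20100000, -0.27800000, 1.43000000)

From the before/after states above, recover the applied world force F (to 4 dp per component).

F = (-0.4000, -0.6000, -3.4000)

Δv = v₁−v₀ = (-0.00500000, -0.00750000, -0.04250000)
F = m·Δv/dt = (-0.4000, -0.6000, -3.4000)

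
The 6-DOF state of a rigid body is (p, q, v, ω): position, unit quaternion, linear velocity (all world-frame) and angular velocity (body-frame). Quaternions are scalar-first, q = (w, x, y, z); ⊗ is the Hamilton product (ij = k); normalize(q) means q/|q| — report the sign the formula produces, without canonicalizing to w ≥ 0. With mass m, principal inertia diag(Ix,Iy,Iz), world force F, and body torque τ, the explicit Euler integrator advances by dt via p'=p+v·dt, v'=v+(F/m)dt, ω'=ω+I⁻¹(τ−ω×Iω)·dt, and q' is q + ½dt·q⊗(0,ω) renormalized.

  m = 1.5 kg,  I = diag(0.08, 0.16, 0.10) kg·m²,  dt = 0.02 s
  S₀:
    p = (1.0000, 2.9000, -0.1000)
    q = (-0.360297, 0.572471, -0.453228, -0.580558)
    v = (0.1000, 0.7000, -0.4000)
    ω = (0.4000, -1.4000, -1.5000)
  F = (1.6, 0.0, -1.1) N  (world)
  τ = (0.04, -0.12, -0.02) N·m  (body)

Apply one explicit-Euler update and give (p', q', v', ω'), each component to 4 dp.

p' = (1.0020, 2.9140, -0.1080)
q' = (-0.3776, 0.5696, -0.4418, -0.5812)
v' = (0.1213, 0.7000, -0.4147)
ω' = (0.4415, -1.4165, -1.4950)

p + v·dt = (1.0020, 2.9140, -0.1080)
v' = v + a·dt = (0.1213, 0.7000, -0.4147)
ω×(Iω) gyroscopic = (-0.1260, 0.0120, -0.0448)
α = I⁻¹(τ − ω×Iω) = (2.0750, -0.8250, 0.2480)
new body rate ω' = (0.4415, -1.4165, -1.4950)
Hamilton product q⊗(0,ω) = (-1.7343446, -0.2770580, 1.1308991, -0.0797227)
q + ½dt·q⊗(0,ω), renormalized = (-0.3776, 0.5696, -0.4418, -0.5812)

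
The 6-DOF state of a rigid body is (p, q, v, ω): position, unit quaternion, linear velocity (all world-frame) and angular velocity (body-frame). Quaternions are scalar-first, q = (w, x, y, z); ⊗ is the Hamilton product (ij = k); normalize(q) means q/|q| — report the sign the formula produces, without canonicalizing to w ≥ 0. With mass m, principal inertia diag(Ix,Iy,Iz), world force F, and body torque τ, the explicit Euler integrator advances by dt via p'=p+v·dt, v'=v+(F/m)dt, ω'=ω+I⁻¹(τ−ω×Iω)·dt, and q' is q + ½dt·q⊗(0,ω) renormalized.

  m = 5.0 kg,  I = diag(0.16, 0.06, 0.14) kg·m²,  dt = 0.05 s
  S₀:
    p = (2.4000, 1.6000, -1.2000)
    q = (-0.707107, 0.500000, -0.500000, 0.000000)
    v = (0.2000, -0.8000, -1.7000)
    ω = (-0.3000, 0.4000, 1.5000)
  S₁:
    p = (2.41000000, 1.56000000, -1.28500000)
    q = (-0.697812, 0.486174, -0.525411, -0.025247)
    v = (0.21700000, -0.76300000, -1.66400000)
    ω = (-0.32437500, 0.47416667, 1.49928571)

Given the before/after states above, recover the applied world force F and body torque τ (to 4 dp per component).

F = (1.7000, 3.7000, 3.6000)
τ = (-0.0300, 0.0800, 0.0100)

v₁ − v₀ = (0.01700000, 0.03700000, 0.03600000)
m·(v₁−v₀)/dt = (1.7000, 3.7000, 3.6000)
Δω = ω₁−ω₀ = (-0.02437500, 0.07416667, -0.00071429)
applied torque τ = (-0.0300, 0.0800, 0.0100)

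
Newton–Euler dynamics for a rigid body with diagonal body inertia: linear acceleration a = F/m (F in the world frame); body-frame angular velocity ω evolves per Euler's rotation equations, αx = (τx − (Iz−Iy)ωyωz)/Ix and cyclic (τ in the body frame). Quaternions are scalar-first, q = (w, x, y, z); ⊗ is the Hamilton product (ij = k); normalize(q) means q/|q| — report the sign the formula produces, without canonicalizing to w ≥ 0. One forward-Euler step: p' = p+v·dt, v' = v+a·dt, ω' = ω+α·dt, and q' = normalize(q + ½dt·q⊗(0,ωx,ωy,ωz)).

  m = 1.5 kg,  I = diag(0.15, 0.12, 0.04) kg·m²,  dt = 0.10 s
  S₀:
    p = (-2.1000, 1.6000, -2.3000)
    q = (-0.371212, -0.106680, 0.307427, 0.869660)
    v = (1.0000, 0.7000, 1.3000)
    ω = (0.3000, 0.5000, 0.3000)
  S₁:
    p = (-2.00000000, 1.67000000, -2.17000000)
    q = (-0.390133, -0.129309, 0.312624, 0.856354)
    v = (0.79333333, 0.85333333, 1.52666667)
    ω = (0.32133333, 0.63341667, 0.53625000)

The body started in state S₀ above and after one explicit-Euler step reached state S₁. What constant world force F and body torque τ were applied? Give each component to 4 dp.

F = (-3.1000, 2.3000, 3.4000)
τ = (0.0200, 0.1700, 0.0900)

rate change Δω = (0.02133333, 0.13341667, 0.23625000)
I·α + gyro = (0.0200, 0.1700, 0.0900)
Δv = v₁−v₀ = (-0.20666667, 0.15333333, 0.22666667)
applied force F = (-3.1000, 2.3000, 3.4000)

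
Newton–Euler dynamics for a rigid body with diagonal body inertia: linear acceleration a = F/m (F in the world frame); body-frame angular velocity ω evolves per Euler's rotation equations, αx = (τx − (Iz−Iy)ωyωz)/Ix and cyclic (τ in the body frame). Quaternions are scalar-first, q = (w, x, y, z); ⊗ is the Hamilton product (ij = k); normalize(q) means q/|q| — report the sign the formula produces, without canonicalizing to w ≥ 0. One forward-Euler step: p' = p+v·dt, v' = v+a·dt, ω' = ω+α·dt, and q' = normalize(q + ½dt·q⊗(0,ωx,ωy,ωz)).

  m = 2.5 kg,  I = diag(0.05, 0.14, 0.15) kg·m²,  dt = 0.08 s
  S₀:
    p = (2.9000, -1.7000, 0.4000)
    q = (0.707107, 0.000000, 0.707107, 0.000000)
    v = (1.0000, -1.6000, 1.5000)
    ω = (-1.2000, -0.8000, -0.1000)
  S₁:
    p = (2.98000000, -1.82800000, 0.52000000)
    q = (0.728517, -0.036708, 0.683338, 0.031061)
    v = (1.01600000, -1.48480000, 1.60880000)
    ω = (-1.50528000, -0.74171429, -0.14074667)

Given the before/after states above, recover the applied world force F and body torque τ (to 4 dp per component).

F = (0.5000, 3.6000, 3.4000)
τ = (-0.1900, 0.0900, 0.0100)

velocity change Δv = (0.01600000, 0.11520000, 0.10880000)
m·(v₁−v₀)/dt = (0.5000, 3.6000, 3.4000)
Δω = ω₁−ω₀ = (-0.30528000, 0.05828571, -0.04074667)
gyro term ω₀×Iω₀ = (0.0008, -0.0120, 0.0864)
τ = I·(Δω/dt) + ω₀×(Iω₀) = (-0.1900, 0.0900, 0.0100)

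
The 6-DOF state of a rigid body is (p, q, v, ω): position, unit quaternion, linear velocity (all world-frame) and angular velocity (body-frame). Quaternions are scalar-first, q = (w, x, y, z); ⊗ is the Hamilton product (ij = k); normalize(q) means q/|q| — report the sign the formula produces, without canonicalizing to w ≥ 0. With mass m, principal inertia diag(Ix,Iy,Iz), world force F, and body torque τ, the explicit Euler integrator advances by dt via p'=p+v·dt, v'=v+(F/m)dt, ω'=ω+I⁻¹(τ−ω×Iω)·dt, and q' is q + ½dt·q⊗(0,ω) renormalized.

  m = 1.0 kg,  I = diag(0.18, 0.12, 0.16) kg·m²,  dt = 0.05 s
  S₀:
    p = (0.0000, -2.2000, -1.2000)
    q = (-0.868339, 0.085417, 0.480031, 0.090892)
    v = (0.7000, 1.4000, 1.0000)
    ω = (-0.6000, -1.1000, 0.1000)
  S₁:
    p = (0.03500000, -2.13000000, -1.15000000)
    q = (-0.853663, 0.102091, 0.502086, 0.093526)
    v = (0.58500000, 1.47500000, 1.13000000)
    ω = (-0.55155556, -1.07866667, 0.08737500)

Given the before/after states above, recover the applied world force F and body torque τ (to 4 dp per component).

F = (-2.3000, 1.5000, 2.6000)
τ = (0.1700, 0.0500, -0.0800)

Δv = v₁−v₀ = (-0.11500000, 0.07500000, 0.13000000)
applied force F = (-2.3000, 1.5000, 2.6000)
Δω = ω₁−ω₀ = (0.04844444, 0.02133333, -0.01262500)
precession coupling = (-0.0044, -0.0012, -0.0396)
τ = I·(Δω/dt) + ω₀×(Iω₀) = (0.1700, 0.0500, -0.0800)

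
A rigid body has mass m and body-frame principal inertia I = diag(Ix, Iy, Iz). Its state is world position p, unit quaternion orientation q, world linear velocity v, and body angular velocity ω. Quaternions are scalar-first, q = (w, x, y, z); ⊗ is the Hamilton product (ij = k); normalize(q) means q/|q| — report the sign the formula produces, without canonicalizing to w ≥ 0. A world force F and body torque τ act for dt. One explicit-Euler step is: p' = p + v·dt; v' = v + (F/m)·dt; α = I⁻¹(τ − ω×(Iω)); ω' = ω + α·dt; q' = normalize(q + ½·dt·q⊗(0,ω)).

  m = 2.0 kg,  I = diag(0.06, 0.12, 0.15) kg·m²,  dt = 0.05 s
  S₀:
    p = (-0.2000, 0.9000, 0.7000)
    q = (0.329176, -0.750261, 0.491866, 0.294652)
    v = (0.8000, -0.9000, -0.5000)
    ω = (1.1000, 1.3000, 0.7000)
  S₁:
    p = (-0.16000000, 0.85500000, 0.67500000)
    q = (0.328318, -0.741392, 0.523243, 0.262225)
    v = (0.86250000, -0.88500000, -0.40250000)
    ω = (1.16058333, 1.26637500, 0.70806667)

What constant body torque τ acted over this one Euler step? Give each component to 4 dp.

ω₁ − ω₀ = (0.06058333, -0.03362500, 0.00806667)
gyro term ω₀×Iω₀ = (0.0273, -0.0693, 0.0858)
τ = I·(Δω/dt) + ω₀×(Iω₀) = (0.1000, -0.1500, 0.1100)

τ = (0.1000, -0.1500, 0.1100)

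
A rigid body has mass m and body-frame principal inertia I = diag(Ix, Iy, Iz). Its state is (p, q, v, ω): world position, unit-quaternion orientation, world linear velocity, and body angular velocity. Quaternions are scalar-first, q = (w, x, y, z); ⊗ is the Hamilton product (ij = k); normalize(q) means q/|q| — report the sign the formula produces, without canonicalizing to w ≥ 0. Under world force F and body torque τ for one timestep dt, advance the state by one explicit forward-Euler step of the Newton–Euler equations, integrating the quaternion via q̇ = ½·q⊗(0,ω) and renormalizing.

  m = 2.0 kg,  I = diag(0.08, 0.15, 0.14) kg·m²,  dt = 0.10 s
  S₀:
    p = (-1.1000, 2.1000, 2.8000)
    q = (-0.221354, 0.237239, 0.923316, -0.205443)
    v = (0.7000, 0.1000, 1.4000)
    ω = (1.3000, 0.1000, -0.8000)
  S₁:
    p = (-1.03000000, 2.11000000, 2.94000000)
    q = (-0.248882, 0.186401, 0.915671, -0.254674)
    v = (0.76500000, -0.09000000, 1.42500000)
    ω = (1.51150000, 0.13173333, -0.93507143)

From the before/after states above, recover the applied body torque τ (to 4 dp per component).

τ = (0.1700, 0.1100, -0.1800)

Δω = ω₁−ω₀ = (0.21150000, 0.03173333, -0.13507143)
applied torque τ = (0.1700, 0.1100, -0.1800)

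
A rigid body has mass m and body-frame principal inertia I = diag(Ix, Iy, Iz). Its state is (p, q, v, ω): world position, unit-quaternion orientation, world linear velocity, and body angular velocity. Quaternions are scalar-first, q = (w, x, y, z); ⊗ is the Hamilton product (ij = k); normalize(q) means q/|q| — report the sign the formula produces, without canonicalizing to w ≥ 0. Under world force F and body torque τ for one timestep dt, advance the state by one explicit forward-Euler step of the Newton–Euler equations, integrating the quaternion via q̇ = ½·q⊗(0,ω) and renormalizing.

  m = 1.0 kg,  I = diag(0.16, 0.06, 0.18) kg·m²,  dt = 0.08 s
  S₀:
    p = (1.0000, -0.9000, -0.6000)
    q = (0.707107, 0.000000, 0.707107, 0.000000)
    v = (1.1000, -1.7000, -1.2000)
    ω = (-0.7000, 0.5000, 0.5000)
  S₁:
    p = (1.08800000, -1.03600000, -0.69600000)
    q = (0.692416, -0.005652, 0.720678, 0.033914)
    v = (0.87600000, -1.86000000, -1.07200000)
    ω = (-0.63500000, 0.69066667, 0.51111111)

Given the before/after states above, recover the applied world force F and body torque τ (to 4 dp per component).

F = (-2.8000, -2.0000, 1.6000)
τ = (0.1600, 0.1500, 0.0600)

rate change Δω = (0.06500000, 0.19066667, 0.01111111)
gyro term ω₀×Iω₀ = (0.0300, 0.0070, 0.0350)
τ = I·(Δω/dt) + ω₀×(Iω₀) = (0.1600, 0.1500, 0.0600)
Δv = v₁−v₀ = (-0.22400000, -0.16000000, 0.12800000)
m·(v₁−v₀)/dt = (-2.8000, -2.0000, 1.6000)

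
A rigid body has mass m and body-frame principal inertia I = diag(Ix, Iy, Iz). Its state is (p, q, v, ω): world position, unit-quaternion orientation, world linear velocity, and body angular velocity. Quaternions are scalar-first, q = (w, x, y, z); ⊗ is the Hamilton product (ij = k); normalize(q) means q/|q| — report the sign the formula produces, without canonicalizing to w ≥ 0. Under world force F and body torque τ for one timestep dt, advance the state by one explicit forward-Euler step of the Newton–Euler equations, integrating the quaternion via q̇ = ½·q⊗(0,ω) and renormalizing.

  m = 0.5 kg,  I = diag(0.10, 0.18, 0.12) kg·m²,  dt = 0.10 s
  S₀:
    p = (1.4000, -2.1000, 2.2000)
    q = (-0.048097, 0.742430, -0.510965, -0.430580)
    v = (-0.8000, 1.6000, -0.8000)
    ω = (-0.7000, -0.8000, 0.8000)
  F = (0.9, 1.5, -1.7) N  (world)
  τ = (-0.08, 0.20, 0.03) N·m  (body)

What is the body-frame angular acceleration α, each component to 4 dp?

ω×(Iω) gyroscopic = (0.0384, 0.0112, 0.0448)
angular accel α = (-1.1840, 1.0489, -0.1233)

α = (-1.1840, 1.0489, -0.1233)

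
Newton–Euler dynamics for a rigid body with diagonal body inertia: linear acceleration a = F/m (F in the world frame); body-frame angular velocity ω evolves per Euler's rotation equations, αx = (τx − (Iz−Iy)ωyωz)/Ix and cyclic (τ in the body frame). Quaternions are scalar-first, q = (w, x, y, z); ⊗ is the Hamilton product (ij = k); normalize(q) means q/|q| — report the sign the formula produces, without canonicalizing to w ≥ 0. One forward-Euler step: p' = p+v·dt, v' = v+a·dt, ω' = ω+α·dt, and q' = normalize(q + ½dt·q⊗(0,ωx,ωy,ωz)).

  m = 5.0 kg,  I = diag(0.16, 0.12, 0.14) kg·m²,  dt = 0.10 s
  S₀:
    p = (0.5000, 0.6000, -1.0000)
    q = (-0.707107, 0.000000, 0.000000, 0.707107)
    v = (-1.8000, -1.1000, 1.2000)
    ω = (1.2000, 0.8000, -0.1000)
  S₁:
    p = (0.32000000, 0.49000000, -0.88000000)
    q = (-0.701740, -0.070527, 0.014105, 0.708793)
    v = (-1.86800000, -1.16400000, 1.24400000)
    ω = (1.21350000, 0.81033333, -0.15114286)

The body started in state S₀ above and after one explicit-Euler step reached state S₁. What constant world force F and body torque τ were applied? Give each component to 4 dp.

v₁ − v₀ = (-0.06800000, -0.06400000, 0.04400000)
applied force F = (-3.4000, -3.2000, 2.2000)
Δω = ω₁−ω₀ = (0.01350000, 0.01033333, -0.05114286)
precession coupling = (-0.0016, -0.0024, -0.0384)
τ = I·(Δω/dt) + ω₀×(Iω₀) = (0.0200, 0.0100, -0.1100)

F = (-3.4000, -3.2000, 2.2000)
τ = (0.0200, 0.0100, -0.1100)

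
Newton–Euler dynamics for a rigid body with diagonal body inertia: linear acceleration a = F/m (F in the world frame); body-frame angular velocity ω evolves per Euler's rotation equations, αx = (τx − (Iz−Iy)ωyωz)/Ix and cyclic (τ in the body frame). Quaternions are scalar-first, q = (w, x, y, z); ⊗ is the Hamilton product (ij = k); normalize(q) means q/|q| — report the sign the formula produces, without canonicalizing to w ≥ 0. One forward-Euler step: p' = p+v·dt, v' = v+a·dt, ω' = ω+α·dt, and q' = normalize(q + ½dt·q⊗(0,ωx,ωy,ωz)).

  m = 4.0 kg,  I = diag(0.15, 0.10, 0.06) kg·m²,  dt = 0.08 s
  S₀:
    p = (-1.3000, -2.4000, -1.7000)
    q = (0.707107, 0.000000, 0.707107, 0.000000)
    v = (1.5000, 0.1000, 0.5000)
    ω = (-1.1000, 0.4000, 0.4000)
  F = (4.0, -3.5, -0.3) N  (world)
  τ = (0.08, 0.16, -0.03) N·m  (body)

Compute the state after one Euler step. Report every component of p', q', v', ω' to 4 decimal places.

linear accel F/m = (1.0000, -0.8750, -0.0750)
p' = p + v·dt = (-1.1800, -2.3920, -1.6600)
new velocity v' = (1.5800, 0.0300, 0.4940)
gyro term ω×Iω = (-0.0064, -0.0396, 0.0220)
α = I⁻¹(τ − ω×Iω) = (0.5760, 1.9960, -0.8667)
new body rate ω' = (-1.0539, 0.5597, 0.3307)
Hamilton product q⊗(0,ω) = (-0.2828428, -0.4949749, 0.2828428, 1.0606605)
q' = normalize(q + ½dt·q⊗(0,ω)) = (0.6949, -0.0198, 0.7175, 0.0424)

p' = (-1.1800, -2.3920, -1.6600)
q' = (0.6949, -0.0198, 0.7175, 0.0424)
v' = (1.5800, 0.0300, 0.4940)
ω' = (-1.0539, 0.5597, 0.3307)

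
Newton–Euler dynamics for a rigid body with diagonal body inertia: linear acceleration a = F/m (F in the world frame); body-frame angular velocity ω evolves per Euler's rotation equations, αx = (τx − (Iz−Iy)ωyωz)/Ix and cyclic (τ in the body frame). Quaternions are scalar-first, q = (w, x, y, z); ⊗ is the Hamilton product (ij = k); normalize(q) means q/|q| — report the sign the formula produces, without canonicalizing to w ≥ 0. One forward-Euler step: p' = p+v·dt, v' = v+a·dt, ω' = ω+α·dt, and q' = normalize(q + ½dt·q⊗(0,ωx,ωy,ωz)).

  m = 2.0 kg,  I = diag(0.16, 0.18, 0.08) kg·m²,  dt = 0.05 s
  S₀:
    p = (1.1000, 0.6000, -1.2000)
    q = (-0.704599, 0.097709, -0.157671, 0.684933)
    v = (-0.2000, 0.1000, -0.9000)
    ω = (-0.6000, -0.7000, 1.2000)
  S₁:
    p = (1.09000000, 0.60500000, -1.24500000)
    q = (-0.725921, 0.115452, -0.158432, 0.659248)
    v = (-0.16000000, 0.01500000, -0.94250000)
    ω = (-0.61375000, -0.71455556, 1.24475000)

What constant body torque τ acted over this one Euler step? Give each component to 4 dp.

τ = (0.0400, -0.1100, 0.0800)

rate change Δω = (-0.01375000, -0.01455556, 0.04475000)
gyro term ω₀×Iω₀ = (0.0840, -0.0576, 0.0084)
I·α + gyro = (0.0400, -0.1100, 0.0800)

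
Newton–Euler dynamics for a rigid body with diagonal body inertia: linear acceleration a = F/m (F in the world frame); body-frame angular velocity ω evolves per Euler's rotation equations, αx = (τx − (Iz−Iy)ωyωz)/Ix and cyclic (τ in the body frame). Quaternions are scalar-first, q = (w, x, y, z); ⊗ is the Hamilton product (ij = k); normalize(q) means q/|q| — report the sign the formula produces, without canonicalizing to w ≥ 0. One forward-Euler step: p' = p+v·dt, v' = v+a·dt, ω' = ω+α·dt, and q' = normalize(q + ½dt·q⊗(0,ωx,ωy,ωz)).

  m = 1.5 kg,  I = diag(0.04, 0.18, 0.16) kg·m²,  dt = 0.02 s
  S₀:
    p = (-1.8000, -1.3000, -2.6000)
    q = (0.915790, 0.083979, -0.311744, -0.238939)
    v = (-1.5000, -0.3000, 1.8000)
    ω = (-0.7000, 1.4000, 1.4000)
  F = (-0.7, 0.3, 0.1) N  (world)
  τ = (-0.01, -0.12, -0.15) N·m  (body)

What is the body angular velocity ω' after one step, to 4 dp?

precession coupling ω×(Iω) = (-0.0392, 0.1176, -0.1372)
(τ − ω×Iω)/I = (0.7300, -1.3200, -0.0800)
ω + α·dt = (-0.6854, 1.3736, 1.3984)

ω' = (-0.6854, 1.3736, 1.3984)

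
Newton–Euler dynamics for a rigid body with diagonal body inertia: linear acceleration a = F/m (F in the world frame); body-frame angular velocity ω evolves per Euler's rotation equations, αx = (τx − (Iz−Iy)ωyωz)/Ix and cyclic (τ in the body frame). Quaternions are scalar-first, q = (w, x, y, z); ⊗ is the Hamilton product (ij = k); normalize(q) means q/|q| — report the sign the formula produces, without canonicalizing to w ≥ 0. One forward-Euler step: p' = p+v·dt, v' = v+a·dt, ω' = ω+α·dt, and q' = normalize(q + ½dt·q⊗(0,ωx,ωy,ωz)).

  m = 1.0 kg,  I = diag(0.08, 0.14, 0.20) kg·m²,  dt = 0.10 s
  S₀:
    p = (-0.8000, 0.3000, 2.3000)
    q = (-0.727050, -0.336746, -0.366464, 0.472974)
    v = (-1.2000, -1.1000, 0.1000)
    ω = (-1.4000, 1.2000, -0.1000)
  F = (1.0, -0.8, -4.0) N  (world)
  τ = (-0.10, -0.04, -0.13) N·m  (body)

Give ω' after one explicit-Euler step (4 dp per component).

precession coupling ω×(Iω) = (-0.0072, -0.0168, -0.1008)
α = I⁻¹(τ − ω×Iω) = (-1.1600, -0.1657, -0.1460)
ω + α·dt = (-1.5160, 1.1834, -0.1146)

ω' = (-1.5160, 1.1834, -0.1146)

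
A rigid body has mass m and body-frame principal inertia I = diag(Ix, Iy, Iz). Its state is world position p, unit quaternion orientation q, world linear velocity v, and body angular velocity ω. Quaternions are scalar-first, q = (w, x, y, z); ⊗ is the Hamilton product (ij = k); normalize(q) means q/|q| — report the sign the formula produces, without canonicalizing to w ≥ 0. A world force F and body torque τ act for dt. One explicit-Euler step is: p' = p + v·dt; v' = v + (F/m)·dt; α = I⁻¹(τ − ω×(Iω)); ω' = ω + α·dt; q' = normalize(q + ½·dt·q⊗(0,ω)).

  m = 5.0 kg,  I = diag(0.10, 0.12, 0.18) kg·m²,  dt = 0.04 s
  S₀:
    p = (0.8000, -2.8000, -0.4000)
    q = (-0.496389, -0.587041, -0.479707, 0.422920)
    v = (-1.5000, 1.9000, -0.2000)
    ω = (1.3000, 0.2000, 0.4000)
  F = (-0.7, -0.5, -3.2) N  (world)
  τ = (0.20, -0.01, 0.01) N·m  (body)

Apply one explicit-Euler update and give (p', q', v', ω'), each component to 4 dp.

a = (-0.1400, -0.1000, -0.6400)
p + v·dt = (0.7400, -2.7240, -0.4080)
v + (F/m)dt = (-1.5056, 1.8960, -0.2256)
gyro term ω×Iω = (0.0048, -0.0416, 0.0052)
α = I⁻¹(τ − ω×Iω) = (1.9520, 0.2633, 0.0267)
ω' = ω + α·dt = (1.3781, 0.2105, 0.4011)
Hamilton product q⊗(0,ω) = (0.6899267, -0.9217725, 0.6853346, 0.3076553)
q + ½dt·q⊗(0,ω), renormalized = (-0.4824, -0.6052, -0.4658, 0.4289)

p' = (0.7400, -2.7240, -0.4080)
q' = (-0.4824, -0.6052, -0.4658, 0.4289)
v' = (-1.5056, 1.8960, -0.2256)
ω' = (1.3781, 0.2105, 0.4011)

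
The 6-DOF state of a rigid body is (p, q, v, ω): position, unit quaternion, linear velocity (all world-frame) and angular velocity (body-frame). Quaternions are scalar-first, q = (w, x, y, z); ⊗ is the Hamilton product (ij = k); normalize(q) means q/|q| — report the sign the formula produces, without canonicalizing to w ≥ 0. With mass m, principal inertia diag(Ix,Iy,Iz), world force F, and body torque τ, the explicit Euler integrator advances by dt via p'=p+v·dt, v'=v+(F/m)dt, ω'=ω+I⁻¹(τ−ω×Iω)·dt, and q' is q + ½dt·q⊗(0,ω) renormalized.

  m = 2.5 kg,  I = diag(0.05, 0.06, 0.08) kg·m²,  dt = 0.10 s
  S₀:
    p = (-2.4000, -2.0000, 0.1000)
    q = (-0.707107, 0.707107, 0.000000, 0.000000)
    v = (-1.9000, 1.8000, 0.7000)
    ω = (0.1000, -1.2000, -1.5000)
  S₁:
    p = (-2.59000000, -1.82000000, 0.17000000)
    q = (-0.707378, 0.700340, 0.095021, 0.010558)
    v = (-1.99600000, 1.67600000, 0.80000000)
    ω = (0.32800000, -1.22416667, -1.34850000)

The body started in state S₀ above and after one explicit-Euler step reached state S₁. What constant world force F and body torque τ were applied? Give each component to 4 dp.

v₁ − v₀ = (-0.09600000, -0.12400000, 0.10000000)
applied force F = (-2.4000, -3.1000, 2.5000)
rate change Δω = (0.22800000, -0.02416667, 0.15150000)
gyro term ω₀×Iω₀ = (0.0360, 0.0045, -0.0012)
applied torque τ = (0.1500, -0.0100, 0.1200)

F = (-2.4000, -3.1000, 2.5000)
τ = (0.1500, -0.0100, 0.1200)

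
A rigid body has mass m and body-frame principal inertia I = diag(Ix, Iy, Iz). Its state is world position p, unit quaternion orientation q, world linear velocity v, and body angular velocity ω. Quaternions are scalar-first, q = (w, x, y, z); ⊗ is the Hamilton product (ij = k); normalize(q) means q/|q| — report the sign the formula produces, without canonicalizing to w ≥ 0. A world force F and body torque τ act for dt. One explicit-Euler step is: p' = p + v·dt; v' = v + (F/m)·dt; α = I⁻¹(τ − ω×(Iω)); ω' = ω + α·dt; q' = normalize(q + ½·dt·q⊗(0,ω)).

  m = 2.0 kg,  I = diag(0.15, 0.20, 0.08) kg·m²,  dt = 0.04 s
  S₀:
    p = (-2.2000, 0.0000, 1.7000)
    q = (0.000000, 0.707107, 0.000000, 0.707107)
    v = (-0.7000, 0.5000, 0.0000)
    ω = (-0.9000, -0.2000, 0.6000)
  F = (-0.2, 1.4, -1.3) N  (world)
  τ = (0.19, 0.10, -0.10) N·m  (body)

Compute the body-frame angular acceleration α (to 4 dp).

gyro term ω×Iω = (0.0144, -0.0378, 0.0090)
α = I⁻¹(τ − ω×Iω) = (1.1707, 0.6890, -1.3625)

α = (1.1707, 0.6890, -1.3625)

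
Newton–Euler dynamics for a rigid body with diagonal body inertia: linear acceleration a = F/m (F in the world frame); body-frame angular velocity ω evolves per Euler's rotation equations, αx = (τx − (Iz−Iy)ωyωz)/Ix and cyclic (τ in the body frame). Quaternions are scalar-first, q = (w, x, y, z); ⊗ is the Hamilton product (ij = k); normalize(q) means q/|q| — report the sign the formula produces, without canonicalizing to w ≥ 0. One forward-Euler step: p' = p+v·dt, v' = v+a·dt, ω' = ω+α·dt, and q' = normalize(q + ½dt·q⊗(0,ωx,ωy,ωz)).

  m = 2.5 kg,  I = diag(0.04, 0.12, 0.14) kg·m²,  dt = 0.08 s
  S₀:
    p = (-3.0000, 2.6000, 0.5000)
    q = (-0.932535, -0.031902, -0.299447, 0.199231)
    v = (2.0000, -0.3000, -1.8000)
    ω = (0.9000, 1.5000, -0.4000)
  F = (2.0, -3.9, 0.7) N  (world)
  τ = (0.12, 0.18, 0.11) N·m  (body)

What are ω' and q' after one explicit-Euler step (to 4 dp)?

ω' = (1.1640, 1.5960, -0.3989)
q' = (-0.9079, -0.0724, -0.3478, 0.2224)

precession coupling ω×(Iω) = (-0.0120, 0.0360, 0.1080)
α = I⁻¹(τ − ω×Iω) = (3.3000, 1.2000, 0.0143)
ω + α·dt = (1.1640, 1.5960, -0.3989)
2q̇ = q⊗(0,ω) = (0.5575747, -1.0183492, -1.2322554, 0.5946633)
q' = normalize(q + ½dt·q⊗(0,ω)) = (-0.9079, -0.0724, -0.3478, 0.2224)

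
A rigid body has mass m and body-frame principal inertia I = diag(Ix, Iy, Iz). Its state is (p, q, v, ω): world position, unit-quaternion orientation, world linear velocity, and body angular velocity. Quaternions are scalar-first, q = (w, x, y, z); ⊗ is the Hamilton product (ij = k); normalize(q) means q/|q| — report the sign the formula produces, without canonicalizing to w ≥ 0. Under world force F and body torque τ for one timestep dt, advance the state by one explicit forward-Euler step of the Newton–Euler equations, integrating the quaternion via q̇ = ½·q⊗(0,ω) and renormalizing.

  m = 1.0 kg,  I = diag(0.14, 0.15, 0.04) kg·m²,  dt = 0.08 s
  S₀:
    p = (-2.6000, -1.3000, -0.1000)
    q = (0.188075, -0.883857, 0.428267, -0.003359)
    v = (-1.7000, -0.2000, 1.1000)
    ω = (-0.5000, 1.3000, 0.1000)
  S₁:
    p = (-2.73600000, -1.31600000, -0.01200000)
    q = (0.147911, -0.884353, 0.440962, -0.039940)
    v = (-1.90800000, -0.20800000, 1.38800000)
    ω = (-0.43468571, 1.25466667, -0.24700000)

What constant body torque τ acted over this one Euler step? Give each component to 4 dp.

ω₁ − ω₀ = (0.06531429, -0.04533333, -0.34700000)
precession coupling = (-0.0143, -0.0050, -0.0065)
I·α + gyro = (0.1000, -0.0900, -0.1800)

τ = (0.1000, -0.0900, -0.1800)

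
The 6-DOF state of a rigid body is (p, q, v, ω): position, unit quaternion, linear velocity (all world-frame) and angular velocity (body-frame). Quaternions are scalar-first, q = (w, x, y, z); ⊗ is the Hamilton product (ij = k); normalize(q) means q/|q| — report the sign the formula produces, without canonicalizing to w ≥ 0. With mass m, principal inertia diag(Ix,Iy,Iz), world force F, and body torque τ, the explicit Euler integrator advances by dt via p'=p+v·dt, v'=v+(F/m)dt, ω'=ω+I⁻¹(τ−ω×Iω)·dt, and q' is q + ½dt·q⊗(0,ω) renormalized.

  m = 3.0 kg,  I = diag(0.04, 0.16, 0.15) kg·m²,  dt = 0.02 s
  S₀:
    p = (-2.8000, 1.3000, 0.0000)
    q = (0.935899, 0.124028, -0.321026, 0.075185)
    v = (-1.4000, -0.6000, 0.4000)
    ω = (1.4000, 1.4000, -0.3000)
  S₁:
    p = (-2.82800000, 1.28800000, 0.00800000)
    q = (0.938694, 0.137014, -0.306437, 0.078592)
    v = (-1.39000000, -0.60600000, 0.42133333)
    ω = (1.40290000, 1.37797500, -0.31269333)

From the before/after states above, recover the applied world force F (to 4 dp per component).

F = (1.5000, -0.9000, 3.2000)

velocity change Δv = (0.01000000, -0.00600000, 0.02133333)
m·(v₁−v₀)/dt = (1.5000, -0.9000, 3.2000)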